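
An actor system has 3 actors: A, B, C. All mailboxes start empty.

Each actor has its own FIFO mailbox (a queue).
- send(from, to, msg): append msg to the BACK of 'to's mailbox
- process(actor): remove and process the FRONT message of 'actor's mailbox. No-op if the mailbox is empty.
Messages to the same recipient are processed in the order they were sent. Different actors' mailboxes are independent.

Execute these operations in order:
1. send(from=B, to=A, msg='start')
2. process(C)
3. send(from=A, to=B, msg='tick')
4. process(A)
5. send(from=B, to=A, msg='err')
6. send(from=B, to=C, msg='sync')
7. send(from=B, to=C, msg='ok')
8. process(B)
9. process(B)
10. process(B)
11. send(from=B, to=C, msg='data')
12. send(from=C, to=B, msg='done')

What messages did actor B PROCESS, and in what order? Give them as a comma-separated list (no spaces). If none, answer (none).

After 1 (send(from=B, to=A, msg='start')): A:[start] B:[] C:[]
After 2 (process(C)): A:[start] B:[] C:[]
After 3 (send(from=A, to=B, msg='tick')): A:[start] B:[tick] C:[]
After 4 (process(A)): A:[] B:[tick] C:[]
After 5 (send(from=B, to=A, msg='err')): A:[err] B:[tick] C:[]
After 6 (send(from=B, to=C, msg='sync')): A:[err] B:[tick] C:[sync]
After 7 (send(from=B, to=C, msg='ok')): A:[err] B:[tick] C:[sync,ok]
After 8 (process(B)): A:[err] B:[] C:[sync,ok]
After 9 (process(B)): A:[err] B:[] C:[sync,ok]
After 10 (process(B)): A:[err] B:[] C:[sync,ok]
After 11 (send(from=B, to=C, msg='data')): A:[err] B:[] C:[sync,ok,data]
After 12 (send(from=C, to=B, msg='done')): A:[err] B:[done] C:[sync,ok,data]

Answer: tick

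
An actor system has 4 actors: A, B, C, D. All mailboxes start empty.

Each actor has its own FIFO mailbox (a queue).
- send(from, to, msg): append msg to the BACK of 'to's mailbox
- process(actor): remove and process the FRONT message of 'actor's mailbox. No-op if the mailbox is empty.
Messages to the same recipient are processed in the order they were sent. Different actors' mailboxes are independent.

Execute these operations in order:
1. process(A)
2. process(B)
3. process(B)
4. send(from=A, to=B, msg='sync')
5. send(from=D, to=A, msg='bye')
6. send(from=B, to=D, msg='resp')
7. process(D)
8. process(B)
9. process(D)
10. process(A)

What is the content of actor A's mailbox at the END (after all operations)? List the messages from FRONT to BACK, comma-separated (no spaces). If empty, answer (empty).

After 1 (process(A)): A:[] B:[] C:[] D:[]
After 2 (process(B)): A:[] B:[] C:[] D:[]
After 3 (process(B)): A:[] B:[] C:[] D:[]
After 4 (send(from=A, to=B, msg='sync')): A:[] B:[sync] C:[] D:[]
After 5 (send(from=D, to=A, msg='bye')): A:[bye] B:[sync] C:[] D:[]
After 6 (send(from=B, to=D, msg='resp')): A:[bye] B:[sync] C:[] D:[resp]
After 7 (process(D)): A:[bye] B:[sync] C:[] D:[]
After 8 (process(B)): A:[bye] B:[] C:[] D:[]
After 9 (process(D)): A:[bye] B:[] C:[] D:[]
After 10 (process(A)): A:[] B:[] C:[] D:[]

Answer: (empty)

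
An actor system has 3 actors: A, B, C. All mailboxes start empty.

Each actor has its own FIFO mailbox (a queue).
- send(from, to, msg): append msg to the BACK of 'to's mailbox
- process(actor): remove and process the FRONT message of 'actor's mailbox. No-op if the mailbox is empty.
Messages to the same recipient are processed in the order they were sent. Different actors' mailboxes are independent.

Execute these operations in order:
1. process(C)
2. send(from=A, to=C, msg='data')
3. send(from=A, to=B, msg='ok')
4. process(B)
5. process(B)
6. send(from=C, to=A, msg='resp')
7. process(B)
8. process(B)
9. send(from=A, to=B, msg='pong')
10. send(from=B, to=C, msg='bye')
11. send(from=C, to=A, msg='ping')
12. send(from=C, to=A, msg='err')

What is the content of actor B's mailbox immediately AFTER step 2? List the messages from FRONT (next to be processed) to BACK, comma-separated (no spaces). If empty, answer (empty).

After 1 (process(C)): A:[] B:[] C:[]
After 2 (send(from=A, to=C, msg='data')): A:[] B:[] C:[data]

(empty)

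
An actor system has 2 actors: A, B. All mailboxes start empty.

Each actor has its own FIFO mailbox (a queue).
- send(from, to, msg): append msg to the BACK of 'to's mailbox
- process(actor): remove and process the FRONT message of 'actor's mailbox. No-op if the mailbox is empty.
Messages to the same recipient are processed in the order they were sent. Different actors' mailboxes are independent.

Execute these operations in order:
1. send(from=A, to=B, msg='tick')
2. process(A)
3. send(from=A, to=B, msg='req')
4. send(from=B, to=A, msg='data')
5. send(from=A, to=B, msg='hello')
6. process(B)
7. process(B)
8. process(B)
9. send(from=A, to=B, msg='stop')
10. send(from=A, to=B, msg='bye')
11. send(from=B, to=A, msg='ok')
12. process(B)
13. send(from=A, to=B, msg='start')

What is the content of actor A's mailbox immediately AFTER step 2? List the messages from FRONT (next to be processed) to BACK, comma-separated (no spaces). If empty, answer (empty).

After 1 (send(from=A, to=B, msg='tick')): A:[] B:[tick]
After 2 (process(A)): A:[] B:[tick]

(empty)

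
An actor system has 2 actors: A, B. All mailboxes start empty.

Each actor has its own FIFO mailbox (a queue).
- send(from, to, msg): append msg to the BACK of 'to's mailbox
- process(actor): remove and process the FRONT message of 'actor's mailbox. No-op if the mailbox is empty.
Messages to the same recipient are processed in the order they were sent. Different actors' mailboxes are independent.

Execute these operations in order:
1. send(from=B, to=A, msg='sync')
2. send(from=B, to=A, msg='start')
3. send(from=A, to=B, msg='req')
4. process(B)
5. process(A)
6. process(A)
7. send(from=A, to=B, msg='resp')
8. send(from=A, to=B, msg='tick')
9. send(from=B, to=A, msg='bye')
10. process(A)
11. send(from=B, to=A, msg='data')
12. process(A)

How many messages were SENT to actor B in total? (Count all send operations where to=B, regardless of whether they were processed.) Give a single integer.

After 1 (send(from=B, to=A, msg='sync')): A:[sync] B:[]
After 2 (send(from=B, to=A, msg='start')): A:[sync,start] B:[]
After 3 (send(from=A, to=B, msg='req')): A:[sync,start] B:[req]
After 4 (process(B)): A:[sync,start] B:[]
After 5 (process(A)): A:[start] B:[]
After 6 (process(A)): A:[] B:[]
After 7 (send(from=A, to=B, msg='resp')): A:[] B:[resp]
After 8 (send(from=A, to=B, msg='tick')): A:[] B:[resp,tick]
After 9 (send(from=B, to=A, msg='bye')): A:[bye] B:[resp,tick]
After 10 (process(A)): A:[] B:[resp,tick]
After 11 (send(from=B, to=A, msg='data')): A:[data] B:[resp,tick]
After 12 (process(A)): A:[] B:[resp,tick]

Answer: 3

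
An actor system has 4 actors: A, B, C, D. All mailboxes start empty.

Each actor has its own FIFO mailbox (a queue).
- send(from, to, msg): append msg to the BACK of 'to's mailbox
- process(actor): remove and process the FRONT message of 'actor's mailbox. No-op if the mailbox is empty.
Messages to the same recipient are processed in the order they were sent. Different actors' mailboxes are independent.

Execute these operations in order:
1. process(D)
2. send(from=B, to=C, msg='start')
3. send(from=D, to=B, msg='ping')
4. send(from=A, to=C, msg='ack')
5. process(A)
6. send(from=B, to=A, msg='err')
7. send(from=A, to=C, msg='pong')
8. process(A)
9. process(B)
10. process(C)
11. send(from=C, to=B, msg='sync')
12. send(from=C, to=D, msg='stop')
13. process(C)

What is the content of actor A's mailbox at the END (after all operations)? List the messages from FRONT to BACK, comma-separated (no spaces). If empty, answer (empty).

After 1 (process(D)): A:[] B:[] C:[] D:[]
After 2 (send(from=B, to=C, msg='start')): A:[] B:[] C:[start] D:[]
After 3 (send(from=D, to=B, msg='ping')): A:[] B:[ping] C:[start] D:[]
After 4 (send(from=A, to=C, msg='ack')): A:[] B:[ping] C:[start,ack] D:[]
After 5 (process(A)): A:[] B:[ping] C:[start,ack] D:[]
After 6 (send(from=B, to=A, msg='err')): A:[err] B:[ping] C:[start,ack] D:[]
After 7 (send(from=A, to=C, msg='pong')): A:[err] B:[ping] C:[start,ack,pong] D:[]
After 8 (process(A)): A:[] B:[ping] C:[start,ack,pong] D:[]
After 9 (process(B)): A:[] B:[] C:[start,ack,pong] D:[]
After 10 (process(C)): A:[] B:[] C:[ack,pong] D:[]
After 11 (send(from=C, to=B, msg='sync')): A:[] B:[sync] C:[ack,pong] D:[]
After 12 (send(from=C, to=D, msg='stop')): A:[] B:[sync] C:[ack,pong] D:[stop]
After 13 (process(C)): A:[] B:[sync] C:[pong] D:[stop]

Answer: (empty)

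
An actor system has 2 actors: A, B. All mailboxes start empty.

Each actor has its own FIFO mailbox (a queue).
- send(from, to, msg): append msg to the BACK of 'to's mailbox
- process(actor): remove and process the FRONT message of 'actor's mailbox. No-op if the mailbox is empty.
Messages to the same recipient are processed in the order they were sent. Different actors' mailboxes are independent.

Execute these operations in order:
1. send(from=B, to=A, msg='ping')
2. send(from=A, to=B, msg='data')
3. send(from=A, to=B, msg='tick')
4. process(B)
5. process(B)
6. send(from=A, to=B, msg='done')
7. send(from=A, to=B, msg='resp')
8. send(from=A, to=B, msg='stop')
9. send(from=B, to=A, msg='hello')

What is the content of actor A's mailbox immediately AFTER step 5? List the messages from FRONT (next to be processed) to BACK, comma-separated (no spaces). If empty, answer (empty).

After 1 (send(from=B, to=A, msg='ping')): A:[ping] B:[]
After 2 (send(from=A, to=B, msg='data')): A:[ping] B:[data]
After 3 (send(from=A, to=B, msg='tick')): A:[ping] B:[data,tick]
After 4 (process(B)): A:[ping] B:[tick]
After 5 (process(B)): A:[ping] B:[]

ping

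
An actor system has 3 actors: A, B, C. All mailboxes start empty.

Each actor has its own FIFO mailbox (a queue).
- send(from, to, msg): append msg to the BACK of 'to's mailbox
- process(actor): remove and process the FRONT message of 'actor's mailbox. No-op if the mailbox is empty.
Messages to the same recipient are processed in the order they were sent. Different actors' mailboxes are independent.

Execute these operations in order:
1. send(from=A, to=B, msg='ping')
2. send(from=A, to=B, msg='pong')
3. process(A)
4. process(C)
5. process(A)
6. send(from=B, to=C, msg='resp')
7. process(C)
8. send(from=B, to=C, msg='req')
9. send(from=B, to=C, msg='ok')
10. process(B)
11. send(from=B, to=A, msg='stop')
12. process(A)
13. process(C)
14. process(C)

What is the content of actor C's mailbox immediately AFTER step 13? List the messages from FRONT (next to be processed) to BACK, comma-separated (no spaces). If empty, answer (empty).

After 1 (send(from=A, to=B, msg='ping')): A:[] B:[ping] C:[]
After 2 (send(from=A, to=B, msg='pong')): A:[] B:[ping,pong] C:[]
After 3 (process(A)): A:[] B:[ping,pong] C:[]
After 4 (process(C)): A:[] B:[ping,pong] C:[]
After 5 (process(A)): A:[] B:[ping,pong] C:[]
After 6 (send(from=B, to=C, msg='resp')): A:[] B:[ping,pong] C:[resp]
After 7 (process(C)): A:[] B:[ping,pong] C:[]
After 8 (send(from=B, to=C, msg='req')): A:[] B:[ping,pong] C:[req]
After 9 (send(from=B, to=C, msg='ok')): A:[] B:[ping,pong] C:[req,ok]
After 10 (process(B)): A:[] B:[pong] C:[req,ok]
After 11 (send(from=B, to=A, msg='stop')): A:[stop] B:[pong] C:[req,ok]
After 12 (process(A)): A:[] B:[pong] C:[req,ok]
After 13 (process(C)): A:[] B:[pong] C:[ok]

ok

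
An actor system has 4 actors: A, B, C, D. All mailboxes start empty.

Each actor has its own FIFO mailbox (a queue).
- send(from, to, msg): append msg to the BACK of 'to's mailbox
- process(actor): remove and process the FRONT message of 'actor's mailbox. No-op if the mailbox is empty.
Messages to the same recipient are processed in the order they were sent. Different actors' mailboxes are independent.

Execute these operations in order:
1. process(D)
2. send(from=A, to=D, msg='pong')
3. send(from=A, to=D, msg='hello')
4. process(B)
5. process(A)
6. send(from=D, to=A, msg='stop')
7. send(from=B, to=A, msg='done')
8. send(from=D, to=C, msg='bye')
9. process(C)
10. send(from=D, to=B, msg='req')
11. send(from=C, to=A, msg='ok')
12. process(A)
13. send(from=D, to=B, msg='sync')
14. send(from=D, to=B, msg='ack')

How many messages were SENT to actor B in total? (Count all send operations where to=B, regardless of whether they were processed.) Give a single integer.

Answer: 3

Derivation:
After 1 (process(D)): A:[] B:[] C:[] D:[]
After 2 (send(from=A, to=D, msg='pong')): A:[] B:[] C:[] D:[pong]
After 3 (send(from=A, to=D, msg='hello')): A:[] B:[] C:[] D:[pong,hello]
After 4 (process(B)): A:[] B:[] C:[] D:[pong,hello]
After 5 (process(A)): A:[] B:[] C:[] D:[pong,hello]
After 6 (send(from=D, to=A, msg='stop')): A:[stop] B:[] C:[] D:[pong,hello]
After 7 (send(from=B, to=A, msg='done')): A:[stop,done] B:[] C:[] D:[pong,hello]
After 8 (send(from=D, to=C, msg='bye')): A:[stop,done] B:[] C:[bye] D:[pong,hello]
After 9 (process(C)): A:[stop,done] B:[] C:[] D:[pong,hello]
After 10 (send(from=D, to=B, msg='req')): A:[stop,done] B:[req] C:[] D:[pong,hello]
After 11 (send(from=C, to=A, msg='ok')): A:[stop,done,ok] B:[req] C:[] D:[pong,hello]
After 12 (process(A)): A:[done,ok] B:[req] C:[] D:[pong,hello]
After 13 (send(from=D, to=B, msg='sync')): A:[done,ok] B:[req,sync] C:[] D:[pong,hello]
After 14 (send(from=D, to=B, msg='ack')): A:[done,ok] B:[req,sync,ack] C:[] D:[pong,hello]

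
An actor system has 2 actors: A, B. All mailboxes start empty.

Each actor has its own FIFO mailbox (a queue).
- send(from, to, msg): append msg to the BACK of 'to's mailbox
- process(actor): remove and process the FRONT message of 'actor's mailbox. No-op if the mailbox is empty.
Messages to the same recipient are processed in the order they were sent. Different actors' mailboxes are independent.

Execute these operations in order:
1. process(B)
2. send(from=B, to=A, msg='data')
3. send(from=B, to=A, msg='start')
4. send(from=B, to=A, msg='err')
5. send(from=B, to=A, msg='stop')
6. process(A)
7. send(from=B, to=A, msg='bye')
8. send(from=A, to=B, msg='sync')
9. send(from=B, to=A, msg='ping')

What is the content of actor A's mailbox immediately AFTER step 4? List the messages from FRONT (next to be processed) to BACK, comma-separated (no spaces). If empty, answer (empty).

After 1 (process(B)): A:[] B:[]
After 2 (send(from=B, to=A, msg='data')): A:[data] B:[]
After 3 (send(from=B, to=A, msg='start')): A:[data,start] B:[]
After 4 (send(from=B, to=A, msg='err')): A:[data,start,err] B:[]

data,start,err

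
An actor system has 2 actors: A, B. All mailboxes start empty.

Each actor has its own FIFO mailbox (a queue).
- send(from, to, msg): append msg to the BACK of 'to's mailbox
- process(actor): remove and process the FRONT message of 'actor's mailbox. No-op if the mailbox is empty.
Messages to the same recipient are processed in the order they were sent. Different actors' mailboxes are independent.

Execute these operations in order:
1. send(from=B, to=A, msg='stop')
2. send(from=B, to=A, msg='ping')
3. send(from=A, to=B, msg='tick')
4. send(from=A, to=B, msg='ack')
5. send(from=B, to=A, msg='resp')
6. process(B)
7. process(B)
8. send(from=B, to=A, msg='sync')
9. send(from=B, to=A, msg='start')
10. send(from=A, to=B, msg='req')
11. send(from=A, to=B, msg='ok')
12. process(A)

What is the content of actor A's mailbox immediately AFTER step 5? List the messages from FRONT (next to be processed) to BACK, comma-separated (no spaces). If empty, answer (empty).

After 1 (send(from=B, to=A, msg='stop')): A:[stop] B:[]
After 2 (send(from=B, to=A, msg='ping')): A:[stop,ping] B:[]
After 3 (send(from=A, to=B, msg='tick')): A:[stop,ping] B:[tick]
After 4 (send(from=A, to=B, msg='ack')): A:[stop,ping] B:[tick,ack]
After 5 (send(from=B, to=A, msg='resp')): A:[stop,ping,resp] B:[tick,ack]

stop,ping,resp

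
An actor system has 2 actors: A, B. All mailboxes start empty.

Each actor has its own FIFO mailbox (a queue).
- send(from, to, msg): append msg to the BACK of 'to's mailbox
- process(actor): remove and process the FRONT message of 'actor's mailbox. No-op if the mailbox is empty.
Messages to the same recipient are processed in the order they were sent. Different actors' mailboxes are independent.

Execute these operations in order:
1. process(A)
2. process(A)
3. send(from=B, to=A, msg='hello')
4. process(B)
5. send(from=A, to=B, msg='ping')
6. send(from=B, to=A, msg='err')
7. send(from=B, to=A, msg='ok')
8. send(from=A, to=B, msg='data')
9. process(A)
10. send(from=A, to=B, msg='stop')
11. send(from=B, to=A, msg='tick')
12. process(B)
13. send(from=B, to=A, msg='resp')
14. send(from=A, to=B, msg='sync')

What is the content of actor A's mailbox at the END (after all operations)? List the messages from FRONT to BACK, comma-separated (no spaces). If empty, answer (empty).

Answer: err,ok,tick,resp

Derivation:
After 1 (process(A)): A:[] B:[]
After 2 (process(A)): A:[] B:[]
After 3 (send(from=B, to=A, msg='hello')): A:[hello] B:[]
After 4 (process(B)): A:[hello] B:[]
After 5 (send(from=A, to=B, msg='ping')): A:[hello] B:[ping]
After 6 (send(from=B, to=A, msg='err')): A:[hello,err] B:[ping]
After 7 (send(from=B, to=A, msg='ok')): A:[hello,err,ok] B:[ping]
After 8 (send(from=A, to=B, msg='data')): A:[hello,err,ok] B:[ping,data]
After 9 (process(A)): A:[err,ok] B:[ping,data]
After 10 (send(from=A, to=B, msg='stop')): A:[err,ok] B:[ping,data,stop]
After 11 (send(from=B, to=A, msg='tick')): A:[err,ok,tick] B:[ping,data,stop]
After 12 (process(B)): A:[err,ok,tick] B:[data,stop]
After 13 (send(from=B, to=A, msg='resp')): A:[err,ok,tick,resp] B:[data,stop]
After 14 (send(from=A, to=B, msg='sync')): A:[err,ok,tick,resp] B:[data,stop,sync]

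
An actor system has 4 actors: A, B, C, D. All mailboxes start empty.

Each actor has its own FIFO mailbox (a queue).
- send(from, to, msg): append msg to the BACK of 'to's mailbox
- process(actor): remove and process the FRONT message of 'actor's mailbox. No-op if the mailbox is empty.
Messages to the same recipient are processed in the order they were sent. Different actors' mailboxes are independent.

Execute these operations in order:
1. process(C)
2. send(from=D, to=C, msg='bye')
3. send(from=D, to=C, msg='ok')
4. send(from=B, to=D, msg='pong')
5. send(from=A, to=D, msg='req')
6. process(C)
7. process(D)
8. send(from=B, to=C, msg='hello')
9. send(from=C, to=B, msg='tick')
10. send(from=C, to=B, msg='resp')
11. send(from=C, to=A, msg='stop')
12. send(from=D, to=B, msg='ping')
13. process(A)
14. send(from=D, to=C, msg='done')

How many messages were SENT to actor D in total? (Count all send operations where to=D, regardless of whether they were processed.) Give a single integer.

Answer: 2

Derivation:
After 1 (process(C)): A:[] B:[] C:[] D:[]
After 2 (send(from=D, to=C, msg='bye')): A:[] B:[] C:[bye] D:[]
After 3 (send(from=D, to=C, msg='ok')): A:[] B:[] C:[bye,ok] D:[]
After 4 (send(from=B, to=D, msg='pong')): A:[] B:[] C:[bye,ok] D:[pong]
After 5 (send(from=A, to=D, msg='req')): A:[] B:[] C:[bye,ok] D:[pong,req]
After 6 (process(C)): A:[] B:[] C:[ok] D:[pong,req]
After 7 (process(D)): A:[] B:[] C:[ok] D:[req]
After 8 (send(from=B, to=C, msg='hello')): A:[] B:[] C:[ok,hello] D:[req]
After 9 (send(from=C, to=B, msg='tick')): A:[] B:[tick] C:[ok,hello] D:[req]
After 10 (send(from=C, to=B, msg='resp')): A:[] B:[tick,resp] C:[ok,hello] D:[req]
After 11 (send(from=C, to=A, msg='stop')): A:[stop] B:[tick,resp] C:[ok,hello] D:[req]
After 12 (send(from=D, to=B, msg='ping')): A:[stop] B:[tick,resp,ping] C:[ok,hello] D:[req]
After 13 (process(A)): A:[] B:[tick,resp,ping] C:[ok,hello] D:[req]
After 14 (send(from=D, to=C, msg='done')): A:[] B:[tick,resp,ping] C:[ok,hello,done] D:[req]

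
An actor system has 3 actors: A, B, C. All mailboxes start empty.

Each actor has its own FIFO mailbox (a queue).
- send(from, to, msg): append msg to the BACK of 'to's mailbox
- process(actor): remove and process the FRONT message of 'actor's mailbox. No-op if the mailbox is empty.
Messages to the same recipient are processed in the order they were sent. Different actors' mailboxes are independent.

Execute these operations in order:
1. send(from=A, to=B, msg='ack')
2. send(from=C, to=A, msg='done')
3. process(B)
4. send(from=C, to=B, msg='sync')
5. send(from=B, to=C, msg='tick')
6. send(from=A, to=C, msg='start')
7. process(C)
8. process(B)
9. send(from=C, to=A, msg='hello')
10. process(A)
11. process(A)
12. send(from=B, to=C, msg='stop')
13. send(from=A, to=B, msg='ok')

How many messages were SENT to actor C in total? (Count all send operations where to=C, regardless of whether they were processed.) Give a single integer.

After 1 (send(from=A, to=B, msg='ack')): A:[] B:[ack] C:[]
After 2 (send(from=C, to=A, msg='done')): A:[done] B:[ack] C:[]
After 3 (process(B)): A:[done] B:[] C:[]
After 4 (send(from=C, to=B, msg='sync')): A:[done] B:[sync] C:[]
After 5 (send(from=B, to=C, msg='tick')): A:[done] B:[sync] C:[tick]
After 6 (send(from=A, to=C, msg='start')): A:[done] B:[sync] C:[tick,start]
After 7 (process(C)): A:[done] B:[sync] C:[start]
After 8 (process(B)): A:[done] B:[] C:[start]
After 9 (send(from=C, to=A, msg='hello')): A:[done,hello] B:[] C:[start]
After 10 (process(A)): A:[hello] B:[] C:[start]
After 11 (process(A)): A:[] B:[] C:[start]
After 12 (send(from=B, to=C, msg='stop')): A:[] B:[] C:[start,stop]
After 13 (send(from=A, to=B, msg='ok')): A:[] B:[ok] C:[start,stop]

Answer: 3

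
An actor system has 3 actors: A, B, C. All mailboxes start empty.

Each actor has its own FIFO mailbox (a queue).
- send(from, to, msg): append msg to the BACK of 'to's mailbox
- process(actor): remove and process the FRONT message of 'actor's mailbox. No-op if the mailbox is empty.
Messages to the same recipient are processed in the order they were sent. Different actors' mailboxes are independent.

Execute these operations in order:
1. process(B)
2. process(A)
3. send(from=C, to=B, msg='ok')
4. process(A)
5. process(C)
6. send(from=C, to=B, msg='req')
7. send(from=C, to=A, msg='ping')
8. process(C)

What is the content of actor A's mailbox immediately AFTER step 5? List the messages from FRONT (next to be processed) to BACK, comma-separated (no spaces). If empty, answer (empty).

After 1 (process(B)): A:[] B:[] C:[]
After 2 (process(A)): A:[] B:[] C:[]
After 3 (send(from=C, to=B, msg='ok')): A:[] B:[ok] C:[]
After 4 (process(A)): A:[] B:[ok] C:[]
After 5 (process(C)): A:[] B:[ok] C:[]

(empty)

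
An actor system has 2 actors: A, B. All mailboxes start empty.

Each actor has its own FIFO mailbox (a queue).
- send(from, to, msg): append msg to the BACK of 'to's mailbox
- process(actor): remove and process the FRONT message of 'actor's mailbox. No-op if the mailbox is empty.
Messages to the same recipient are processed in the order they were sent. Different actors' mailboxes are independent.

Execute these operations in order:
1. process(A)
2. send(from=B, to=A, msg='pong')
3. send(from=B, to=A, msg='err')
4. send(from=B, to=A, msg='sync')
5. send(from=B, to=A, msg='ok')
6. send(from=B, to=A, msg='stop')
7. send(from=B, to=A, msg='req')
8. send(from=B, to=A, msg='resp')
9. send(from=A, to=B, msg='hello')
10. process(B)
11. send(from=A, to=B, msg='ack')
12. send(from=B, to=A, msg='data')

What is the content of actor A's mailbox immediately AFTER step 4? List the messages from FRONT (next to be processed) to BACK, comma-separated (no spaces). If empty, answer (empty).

After 1 (process(A)): A:[] B:[]
After 2 (send(from=B, to=A, msg='pong')): A:[pong] B:[]
After 3 (send(from=B, to=A, msg='err')): A:[pong,err] B:[]
After 4 (send(from=B, to=A, msg='sync')): A:[pong,err,sync] B:[]

pong,err,sync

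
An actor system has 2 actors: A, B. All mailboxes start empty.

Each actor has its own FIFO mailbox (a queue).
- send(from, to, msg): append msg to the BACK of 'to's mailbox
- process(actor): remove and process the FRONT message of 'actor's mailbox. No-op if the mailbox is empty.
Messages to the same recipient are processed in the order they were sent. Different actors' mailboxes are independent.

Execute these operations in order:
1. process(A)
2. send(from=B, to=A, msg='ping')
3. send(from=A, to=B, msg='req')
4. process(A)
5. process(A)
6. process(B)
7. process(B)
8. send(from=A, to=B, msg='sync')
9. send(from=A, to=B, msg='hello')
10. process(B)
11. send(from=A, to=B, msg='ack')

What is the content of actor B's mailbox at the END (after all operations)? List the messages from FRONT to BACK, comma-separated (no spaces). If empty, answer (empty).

After 1 (process(A)): A:[] B:[]
After 2 (send(from=B, to=A, msg='ping')): A:[ping] B:[]
After 3 (send(from=A, to=B, msg='req')): A:[ping] B:[req]
After 4 (process(A)): A:[] B:[req]
After 5 (process(A)): A:[] B:[req]
After 6 (process(B)): A:[] B:[]
After 7 (process(B)): A:[] B:[]
After 8 (send(from=A, to=B, msg='sync')): A:[] B:[sync]
After 9 (send(from=A, to=B, msg='hello')): A:[] B:[sync,hello]
After 10 (process(B)): A:[] B:[hello]
After 11 (send(from=A, to=B, msg='ack')): A:[] B:[hello,ack]

Answer: hello,ack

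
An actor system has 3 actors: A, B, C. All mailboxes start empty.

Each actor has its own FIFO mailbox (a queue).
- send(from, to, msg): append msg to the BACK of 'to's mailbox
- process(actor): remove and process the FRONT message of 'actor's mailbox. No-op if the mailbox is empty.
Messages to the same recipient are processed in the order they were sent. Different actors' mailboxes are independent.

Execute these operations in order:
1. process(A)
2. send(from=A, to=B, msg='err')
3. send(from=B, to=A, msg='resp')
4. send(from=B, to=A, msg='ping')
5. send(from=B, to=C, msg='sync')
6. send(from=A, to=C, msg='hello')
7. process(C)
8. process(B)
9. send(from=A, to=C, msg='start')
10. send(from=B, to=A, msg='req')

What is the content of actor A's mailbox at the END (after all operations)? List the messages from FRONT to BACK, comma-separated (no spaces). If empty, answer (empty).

After 1 (process(A)): A:[] B:[] C:[]
After 2 (send(from=A, to=B, msg='err')): A:[] B:[err] C:[]
After 3 (send(from=B, to=A, msg='resp')): A:[resp] B:[err] C:[]
After 4 (send(from=B, to=A, msg='ping')): A:[resp,ping] B:[err] C:[]
After 5 (send(from=B, to=C, msg='sync')): A:[resp,ping] B:[err] C:[sync]
After 6 (send(from=A, to=C, msg='hello')): A:[resp,ping] B:[err] C:[sync,hello]
After 7 (process(C)): A:[resp,ping] B:[err] C:[hello]
After 8 (process(B)): A:[resp,ping] B:[] C:[hello]
After 9 (send(from=A, to=C, msg='start')): A:[resp,ping] B:[] C:[hello,start]
After 10 (send(from=B, to=A, msg='req')): A:[resp,ping,req] B:[] C:[hello,start]

Answer: resp,ping,req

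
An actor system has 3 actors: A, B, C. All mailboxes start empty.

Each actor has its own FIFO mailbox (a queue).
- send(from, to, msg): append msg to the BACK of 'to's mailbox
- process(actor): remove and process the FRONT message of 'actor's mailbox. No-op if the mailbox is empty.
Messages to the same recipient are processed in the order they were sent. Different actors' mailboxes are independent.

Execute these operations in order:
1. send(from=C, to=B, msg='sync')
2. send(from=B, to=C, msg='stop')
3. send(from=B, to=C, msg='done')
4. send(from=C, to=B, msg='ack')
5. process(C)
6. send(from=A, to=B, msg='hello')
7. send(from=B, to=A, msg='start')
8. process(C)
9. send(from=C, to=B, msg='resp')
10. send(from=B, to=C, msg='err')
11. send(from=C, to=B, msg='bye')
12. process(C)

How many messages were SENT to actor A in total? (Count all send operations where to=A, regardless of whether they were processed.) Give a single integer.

After 1 (send(from=C, to=B, msg='sync')): A:[] B:[sync] C:[]
After 2 (send(from=B, to=C, msg='stop')): A:[] B:[sync] C:[stop]
After 3 (send(from=B, to=C, msg='done')): A:[] B:[sync] C:[stop,done]
After 4 (send(from=C, to=B, msg='ack')): A:[] B:[sync,ack] C:[stop,done]
After 5 (process(C)): A:[] B:[sync,ack] C:[done]
After 6 (send(from=A, to=B, msg='hello')): A:[] B:[sync,ack,hello] C:[done]
After 7 (send(from=B, to=A, msg='start')): A:[start] B:[sync,ack,hello] C:[done]
After 8 (process(C)): A:[start] B:[sync,ack,hello] C:[]
After 9 (send(from=C, to=B, msg='resp')): A:[start] B:[sync,ack,hello,resp] C:[]
After 10 (send(from=B, to=C, msg='err')): A:[start] B:[sync,ack,hello,resp] C:[err]
After 11 (send(from=C, to=B, msg='bye')): A:[start] B:[sync,ack,hello,resp,bye] C:[err]
After 12 (process(C)): A:[start] B:[sync,ack,hello,resp,bye] C:[]

Answer: 1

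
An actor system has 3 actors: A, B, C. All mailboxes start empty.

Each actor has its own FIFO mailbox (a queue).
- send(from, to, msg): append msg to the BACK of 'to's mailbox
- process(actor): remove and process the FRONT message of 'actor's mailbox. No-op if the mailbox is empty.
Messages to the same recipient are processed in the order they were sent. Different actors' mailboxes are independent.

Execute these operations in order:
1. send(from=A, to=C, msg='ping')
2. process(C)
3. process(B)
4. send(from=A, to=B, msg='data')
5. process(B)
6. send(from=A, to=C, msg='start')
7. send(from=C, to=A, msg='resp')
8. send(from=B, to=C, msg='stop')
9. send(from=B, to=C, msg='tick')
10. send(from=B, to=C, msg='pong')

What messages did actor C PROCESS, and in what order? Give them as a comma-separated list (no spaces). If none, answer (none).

After 1 (send(from=A, to=C, msg='ping')): A:[] B:[] C:[ping]
After 2 (process(C)): A:[] B:[] C:[]
After 3 (process(B)): A:[] B:[] C:[]
After 4 (send(from=A, to=B, msg='data')): A:[] B:[data] C:[]
After 5 (process(B)): A:[] B:[] C:[]
After 6 (send(from=A, to=C, msg='start')): A:[] B:[] C:[start]
After 7 (send(from=C, to=A, msg='resp')): A:[resp] B:[] C:[start]
After 8 (send(from=B, to=C, msg='stop')): A:[resp] B:[] C:[start,stop]
After 9 (send(from=B, to=C, msg='tick')): A:[resp] B:[] C:[start,stop,tick]
After 10 (send(from=B, to=C, msg='pong')): A:[resp] B:[] C:[start,stop,tick,pong]

Answer: ping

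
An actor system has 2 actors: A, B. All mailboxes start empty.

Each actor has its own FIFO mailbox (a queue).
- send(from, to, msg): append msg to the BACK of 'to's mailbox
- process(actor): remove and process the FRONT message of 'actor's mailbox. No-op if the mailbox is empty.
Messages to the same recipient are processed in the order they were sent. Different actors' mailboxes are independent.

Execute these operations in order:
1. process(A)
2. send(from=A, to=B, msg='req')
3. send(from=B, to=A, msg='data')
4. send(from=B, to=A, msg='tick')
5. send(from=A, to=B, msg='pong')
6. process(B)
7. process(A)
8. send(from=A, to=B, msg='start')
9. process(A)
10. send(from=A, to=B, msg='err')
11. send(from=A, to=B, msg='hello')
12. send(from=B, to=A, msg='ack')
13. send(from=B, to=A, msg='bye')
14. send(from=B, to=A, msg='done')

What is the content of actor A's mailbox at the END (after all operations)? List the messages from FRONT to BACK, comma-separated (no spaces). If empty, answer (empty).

After 1 (process(A)): A:[] B:[]
After 2 (send(from=A, to=B, msg='req')): A:[] B:[req]
After 3 (send(from=B, to=A, msg='data')): A:[data] B:[req]
After 4 (send(from=B, to=A, msg='tick')): A:[data,tick] B:[req]
After 5 (send(from=A, to=B, msg='pong')): A:[data,tick] B:[req,pong]
After 6 (process(B)): A:[data,tick] B:[pong]
After 7 (process(A)): A:[tick] B:[pong]
After 8 (send(from=A, to=B, msg='start')): A:[tick] B:[pong,start]
After 9 (process(A)): A:[] B:[pong,start]
After 10 (send(from=A, to=B, msg='err')): A:[] B:[pong,start,err]
After 11 (send(from=A, to=B, msg='hello')): A:[] B:[pong,start,err,hello]
After 12 (send(from=B, to=A, msg='ack')): A:[ack] B:[pong,start,err,hello]
After 13 (send(from=B, to=A, msg='bye')): A:[ack,bye] B:[pong,start,err,hello]
After 14 (send(from=B, to=A, msg='done')): A:[ack,bye,done] B:[pong,start,err,hello]

Answer: ack,bye,done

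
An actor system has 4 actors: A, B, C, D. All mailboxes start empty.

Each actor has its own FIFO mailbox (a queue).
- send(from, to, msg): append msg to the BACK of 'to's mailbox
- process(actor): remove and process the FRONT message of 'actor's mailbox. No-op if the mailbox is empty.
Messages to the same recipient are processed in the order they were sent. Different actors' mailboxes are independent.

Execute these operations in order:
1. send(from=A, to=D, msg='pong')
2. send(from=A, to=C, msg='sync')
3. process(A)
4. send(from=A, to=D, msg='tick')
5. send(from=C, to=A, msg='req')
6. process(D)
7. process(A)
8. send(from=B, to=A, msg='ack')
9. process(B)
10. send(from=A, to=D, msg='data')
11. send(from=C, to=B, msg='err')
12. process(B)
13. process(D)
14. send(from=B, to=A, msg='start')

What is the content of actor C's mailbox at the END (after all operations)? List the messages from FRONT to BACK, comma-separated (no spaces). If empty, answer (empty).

Answer: sync

Derivation:
After 1 (send(from=A, to=D, msg='pong')): A:[] B:[] C:[] D:[pong]
After 2 (send(from=A, to=C, msg='sync')): A:[] B:[] C:[sync] D:[pong]
After 3 (process(A)): A:[] B:[] C:[sync] D:[pong]
After 4 (send(from=A, to=D, msg='tick')): A:[] B:[] C:[sync] D:[pong,tick]
After 5 (send(from=C, to=A, msg='req')): A:[req] B:[] C:[sync] D:[pong,tick]
After 6 (process(D)): A:[req] B:[] C:[sync] D:[tick]
After 7 (process(A)): A:[] B:[] C:[sync] D:[tick]
After 8 (send(from=B, to=A, msg='ack')): A:[ack] B:[] C:[sync] D:[tick]
After 9 (process(B)): A:[ack] B:[] C:[sync] D:[tick]
After 10 (send(from=A, to=D, msg='data')): A:[ack] B:[] C:[sync] D:[tick,data]
After 11 (send(from=C, to=B, msg='err')): A:[ack] B:[err] C:[sync] D:[tick,data]
After 12 (process(B)): A:[ack] B:[] C:[sync] D:[tick,data]
After 13 (process(D)): A:[ack] B:[] C:[sync] D:[data]
After 14 (send(from=B, to=A, msg='start')): A:[ack,start] B:[] C:[sync] D:[data]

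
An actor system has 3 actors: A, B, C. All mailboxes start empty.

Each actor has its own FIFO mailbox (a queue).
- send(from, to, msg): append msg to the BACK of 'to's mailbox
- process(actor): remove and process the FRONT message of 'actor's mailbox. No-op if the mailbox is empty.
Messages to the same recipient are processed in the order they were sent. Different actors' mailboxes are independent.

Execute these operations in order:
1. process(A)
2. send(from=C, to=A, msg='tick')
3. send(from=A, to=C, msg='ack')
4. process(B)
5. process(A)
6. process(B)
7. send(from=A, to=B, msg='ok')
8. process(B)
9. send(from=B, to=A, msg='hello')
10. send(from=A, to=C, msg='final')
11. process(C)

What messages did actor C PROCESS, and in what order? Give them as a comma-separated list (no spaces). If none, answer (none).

Answer: ack

Derivation:
After 1 (process(A)): A:[] B:[] C:[]
After 2 (send(from=C, to=A, msg='tick')): A:[tick] B:[] C:[]
After 3 (send(from=A, to=C, msg='ack')): A:[tick] B:[] C:[ack]
After 4 (process(B)): A:[tick] B:[] C:[ack]
After 5 (process(A)): A:[] B:[] C:[ack]
After 6 (process(B)): A:[] B:[] C:[ack]
After 7 (send(from=A, to=B, msg='ok')): A:[] B:[ok] C:[ack]
After 8 (process(B)): A:[] B:[] C:[ack]
After 9 (send(from=B, to=A, msg='hello')): A:[hello] B:[] C:[ack]
After 10 (send(from=A, to=C, msg='final')): A:[hello] B:[] C:[ack,final]
After 11 (process(C)): A:[hello] B:[] C:[final]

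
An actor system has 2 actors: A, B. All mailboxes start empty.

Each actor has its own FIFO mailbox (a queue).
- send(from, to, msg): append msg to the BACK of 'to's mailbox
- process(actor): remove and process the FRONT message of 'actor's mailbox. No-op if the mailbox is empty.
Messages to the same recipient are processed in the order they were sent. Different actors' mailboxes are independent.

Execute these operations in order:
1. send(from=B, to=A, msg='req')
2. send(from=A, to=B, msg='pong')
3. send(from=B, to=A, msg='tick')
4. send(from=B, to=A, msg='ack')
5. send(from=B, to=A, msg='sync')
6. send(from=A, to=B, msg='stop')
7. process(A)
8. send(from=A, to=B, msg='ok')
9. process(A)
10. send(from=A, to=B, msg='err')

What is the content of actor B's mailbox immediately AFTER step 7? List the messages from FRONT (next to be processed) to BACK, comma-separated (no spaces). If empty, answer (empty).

After 1 (send(from=B, to=A, msg='req')): A:[req] B:[]
After 2 (send(from=A, to=B, msg='pong')): A:[req] B:[pong]
After 3 (send(from=B, to=A, msg='tick')): A:[req,tick] B:[pong]
After 4 (send(from=B, to=A, msg='ack')): A:[req,tick,ack] B:[pong]
After 5 (send(from=B, to=A, msg='sync')): A:[req,tick,ack,sync] B:[pong]
After 6 (send(from=A, to=B, msg='stop')): A:[req,tick,ack,sync] B:[pong,stop]
After 7 (process(A)): A:[tick,ack,sync] B:[pong,stop]

pong,stop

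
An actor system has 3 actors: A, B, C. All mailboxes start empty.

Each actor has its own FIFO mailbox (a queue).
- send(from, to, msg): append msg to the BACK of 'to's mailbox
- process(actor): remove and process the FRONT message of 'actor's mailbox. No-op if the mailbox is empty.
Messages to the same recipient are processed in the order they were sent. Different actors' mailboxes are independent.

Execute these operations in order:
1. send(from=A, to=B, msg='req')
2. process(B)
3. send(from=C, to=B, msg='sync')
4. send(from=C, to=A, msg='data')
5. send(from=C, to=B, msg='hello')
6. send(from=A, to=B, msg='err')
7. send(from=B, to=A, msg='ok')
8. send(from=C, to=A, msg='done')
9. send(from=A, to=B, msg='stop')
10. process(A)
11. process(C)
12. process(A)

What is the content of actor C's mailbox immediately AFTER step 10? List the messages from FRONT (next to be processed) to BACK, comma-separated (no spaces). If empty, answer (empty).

After 1 (send(from=A, to=B, msg='req')): A:[] B:[req] C:[]
After 2 (process(B)): A:[] B:[] C:[]
After 3 (send(from=C, to=B, msg='sync')): A:[] B:[sync] C:[]
After 4 (send(from=C, to=A, msg='data')): A:[data] B:[sync] C:[]
After 5 (send(from=C, to=B, msg='hello')): A:[data] B:[sync,hello] C:[]
After 6 (send(from=A, to=B, msg='err')): A:[data] B:[sync,hello,err] C:[]
After 7 (send(from=B, to=A, msg='ok')): A:[data,ok] B:[sync,hello,err] C:[]
After 8 (send(from=C, to=A, msg='done')): A:[data,ok,done] B:[sync,hello,err] C:[]
After 9 (send(from=A, to=B, msg='stop')): A:[data,ok,done] B:[sync,hello,err,stop] C:[]
After 10 (process(A)): A:[ok,done] B:[sync,hello,err,stop] C:[]

(empty)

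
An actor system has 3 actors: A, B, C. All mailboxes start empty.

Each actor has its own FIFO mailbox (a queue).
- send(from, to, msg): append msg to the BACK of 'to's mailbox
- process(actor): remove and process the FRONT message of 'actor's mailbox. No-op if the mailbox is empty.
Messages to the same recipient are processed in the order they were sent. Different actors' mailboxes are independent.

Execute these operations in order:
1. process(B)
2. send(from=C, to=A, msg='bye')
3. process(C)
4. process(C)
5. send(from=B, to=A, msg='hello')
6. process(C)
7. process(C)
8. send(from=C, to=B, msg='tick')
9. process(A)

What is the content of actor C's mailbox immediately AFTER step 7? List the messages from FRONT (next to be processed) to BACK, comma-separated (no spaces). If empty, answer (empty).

After 1 (process(B)): A:[] B:[] C:[]
After 2 (send(from=C, to=A, msg='bye')): A:[bye] B:[] C:[]
After 3 (process(C)): A:[bye] B:[] C:[]
After 4 (process(C)): A:[bye] B:[] C:[]
After 5 (send(from=B, to=A, msg='hello')): A:[bye,hello] B:[] C:[]
After 6 (process(C)): A:[bye,hello] B:[] C:[]
After 7 (process(C)): A:[bye,hello] B:[] C:[]

(empty)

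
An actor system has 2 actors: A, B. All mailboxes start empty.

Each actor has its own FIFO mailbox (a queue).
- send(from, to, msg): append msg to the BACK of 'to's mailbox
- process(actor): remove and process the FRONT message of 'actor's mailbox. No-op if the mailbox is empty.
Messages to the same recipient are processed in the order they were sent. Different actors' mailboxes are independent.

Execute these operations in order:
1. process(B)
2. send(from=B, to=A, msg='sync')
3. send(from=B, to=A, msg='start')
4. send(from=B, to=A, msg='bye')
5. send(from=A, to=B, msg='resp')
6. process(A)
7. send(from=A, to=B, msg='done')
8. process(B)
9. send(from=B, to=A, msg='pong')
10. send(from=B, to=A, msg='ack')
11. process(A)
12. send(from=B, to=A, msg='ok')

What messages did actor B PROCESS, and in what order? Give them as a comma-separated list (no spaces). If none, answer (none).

Answer: resp

Derivation:
After 1 (process(B)): A:[] B:[]
After 2 (send(from=B, to=A, msg='sync')): A:[sync] B:[]
After 3 (send(from=B, to=A, msg='start')): A:[sync,start] B:[]
After 4 (send(from=B, to=A, msg='bye')): A:[sync,start,bye] B:[]
After 5 (send(from=A, to=B, msg='resp')): A:[sync,start,bye] B:[resp]
After 6 (process(A)): A:[start,bye] B:[resp]
After 7 (send(from=A, to=B, msg='done')): A:[start,bye] B:[resp,done]
After 8 (process(B)): A:[start,bye] B:[done]
After 9 (send(from=B, to=A, msg='pong')): A:[start,bye,pong] B:[done]
After 10 (send(from=B, to=A, msg='ack')): A:[start,bye,pong,ack] B:[done]
After 11 (process(A)): A:[bye,pong,ack] B:[done]
After 12 (send(from=B, to=A, msg='ok')): A:[bye,pong,ack,ok] B:[done]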